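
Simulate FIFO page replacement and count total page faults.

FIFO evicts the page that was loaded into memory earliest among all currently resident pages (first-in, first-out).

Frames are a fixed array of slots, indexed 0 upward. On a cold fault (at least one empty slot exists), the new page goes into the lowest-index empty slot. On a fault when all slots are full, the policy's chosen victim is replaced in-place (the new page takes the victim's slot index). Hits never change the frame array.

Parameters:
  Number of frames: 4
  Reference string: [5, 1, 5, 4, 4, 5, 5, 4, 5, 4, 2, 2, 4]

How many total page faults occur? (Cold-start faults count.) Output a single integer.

Answer: 4

Derivation:
Step 0: ref 5 → FAULT, frames=[5,-,-,-]
Step 1: ref 1 → FAULT, frames=[5,1,-,-]
Step 2: ref 5 → HIT, frames=[5,1,-,-]
Step 3: ref 4 → FAULT, frames=[5,1,4,-]
Step 4: ref 4 → HIT, frames=[5,1,4,-]
Step 5: ref 5 → HIT, frames=[5,1,4,-]
Step 6: ref 5 → HIT, frames=[5,1,4,-]
Step 7: ref 4 → HIT, frames=[5,1,4,-]
Step 8: ref 5 → HIT, frames=[5,1,4,-]
Step 9: ref 4 → HIT, frames=[5,1,4,-]
Step 10: ref 2 → FAULT, frames=[5,1,4,2]
Step 11: ref 2 → HIT, frames=[5,1,4,2]
Step 12: ref 4 → HIT, frames=[5,1,4,2]
Total faults: 4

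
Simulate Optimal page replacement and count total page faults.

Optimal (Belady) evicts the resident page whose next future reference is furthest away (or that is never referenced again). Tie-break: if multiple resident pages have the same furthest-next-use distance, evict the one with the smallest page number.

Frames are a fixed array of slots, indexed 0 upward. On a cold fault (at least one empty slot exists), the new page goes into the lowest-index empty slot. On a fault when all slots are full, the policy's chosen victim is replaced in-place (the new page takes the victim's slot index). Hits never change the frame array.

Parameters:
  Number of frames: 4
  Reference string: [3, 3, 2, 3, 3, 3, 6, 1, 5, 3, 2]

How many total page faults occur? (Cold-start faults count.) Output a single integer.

Answer: 5

Derivation:
Step 0: ref 3 → FAULT, frames=[3,-,-,-]
Step 1: ref 3 → HIT, frames=[3,-,-,-]
Step 2: ref 2 → FAULT, frames=[3,2,-,-]
Step 3: ref 3 → HIT, frames=[3,2,-,-]
Step 4: ref 3 → HIT, frames=[3,2,-,-]
Step 5: ref 3 → HIT, frames=[3,2,-,-]
Step 6: ref 6 → FAULT, frames=[3,2,6,-]
Step 7: ref 1 → FAULT, frames=[3,2,6,1]
Step 8: ref 5 → FAULT (evict 1), frames=[3,2,6,5]
Step 9: ref 3 → HIT, frames=[3,2,6,5]
Step 10: ref 2 → HIT, frames=[3,2,6,5]
Total faults: 5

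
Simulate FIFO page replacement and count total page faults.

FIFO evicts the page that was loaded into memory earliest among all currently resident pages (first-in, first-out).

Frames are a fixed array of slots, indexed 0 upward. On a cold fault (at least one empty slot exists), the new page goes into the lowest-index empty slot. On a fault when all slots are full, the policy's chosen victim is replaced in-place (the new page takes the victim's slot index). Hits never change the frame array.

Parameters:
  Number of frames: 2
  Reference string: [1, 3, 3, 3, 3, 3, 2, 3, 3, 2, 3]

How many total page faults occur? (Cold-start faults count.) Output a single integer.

Step 0: ref 1 → FAULT, frames=[1,-]
Step 1: ref 3 → FAULT, frames=[1,3]
Step 2: ref 3 → HIT, frames=[1,3]
Step 3: ref 3 → HIT, frames=[1,3]
Step 4: ref 3 → HIT, frames=[1,3]
Step 5: ref 3 → HIT, frames=[1,3]
Step 6: ref 2 → FAULT (evict 1), frames=[2,3]
Step 7: ref 3 → HIT, frames=[2,3]
Step 8: ref 3 → HIT, frames=[2,3]
Step 9: ref 2 → HIT, frames=[2,3]
Step 10: ref 3 → HIT, frames=[2,3]
Total faults: 3

Answer: 3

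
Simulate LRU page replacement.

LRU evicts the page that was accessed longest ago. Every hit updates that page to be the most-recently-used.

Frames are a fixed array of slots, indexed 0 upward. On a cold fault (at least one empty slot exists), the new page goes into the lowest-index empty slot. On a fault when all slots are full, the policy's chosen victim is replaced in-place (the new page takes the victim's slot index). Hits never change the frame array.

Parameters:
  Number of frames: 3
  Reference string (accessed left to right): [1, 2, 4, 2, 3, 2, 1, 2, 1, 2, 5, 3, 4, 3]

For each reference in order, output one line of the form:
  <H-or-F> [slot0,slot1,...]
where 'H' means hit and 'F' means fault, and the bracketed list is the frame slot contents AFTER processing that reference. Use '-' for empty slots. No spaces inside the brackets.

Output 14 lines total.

F [1,-,-]
F [1,2,-]
F [1,2,4]
H [1,2,4]
F [3,2,4]
H [3,2,4]
F [3,2,1]
H [3,2,1]
H [3,2,1]
H [3,2,1]
F [5,2,1]
F [5,2,3]
F [5,4,3]
H [5,4,3]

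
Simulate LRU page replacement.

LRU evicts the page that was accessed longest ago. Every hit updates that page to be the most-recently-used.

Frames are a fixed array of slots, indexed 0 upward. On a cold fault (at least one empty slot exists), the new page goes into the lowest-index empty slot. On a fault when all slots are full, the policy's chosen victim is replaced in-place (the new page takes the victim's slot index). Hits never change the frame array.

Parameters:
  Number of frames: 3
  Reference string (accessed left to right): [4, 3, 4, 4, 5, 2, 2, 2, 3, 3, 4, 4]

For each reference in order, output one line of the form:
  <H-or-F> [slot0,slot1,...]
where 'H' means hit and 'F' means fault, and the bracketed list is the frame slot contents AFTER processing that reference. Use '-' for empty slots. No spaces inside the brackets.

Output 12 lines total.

F [4,-,-]
F [4,3,-]
H [4,3,-]
H [4,3,-]
F [4,3,5]
F [4,2,5]
H [4,2,5]
H [4,2,5]
F [3,2,5]
H [3,2,5]
F [3,2,4]
H [3,2,4]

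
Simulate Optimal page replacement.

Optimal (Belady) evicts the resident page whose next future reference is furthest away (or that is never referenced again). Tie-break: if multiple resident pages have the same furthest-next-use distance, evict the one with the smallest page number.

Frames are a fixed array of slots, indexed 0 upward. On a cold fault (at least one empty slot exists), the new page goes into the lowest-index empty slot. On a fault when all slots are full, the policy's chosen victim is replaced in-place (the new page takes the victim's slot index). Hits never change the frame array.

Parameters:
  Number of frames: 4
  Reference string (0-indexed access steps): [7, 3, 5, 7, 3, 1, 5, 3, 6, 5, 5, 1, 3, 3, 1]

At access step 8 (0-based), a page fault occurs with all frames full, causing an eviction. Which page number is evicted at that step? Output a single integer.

Step 0: ref 7 -> FAULT, frames=[7,-,-,-]
Step 1: ref 3 -> FAULT, frames=[7,3,-,-]
Step 2: ref 5 -> FAULT, frames=[7,3,5,-]
Step 3: ref 7 -> HIT, frames=[7,3,5,-]
Step 4: ref 3 -> HIT, frames=[7,3,5,-]
Step 5: ref 1 -> FAULT, frames=[7,3,5,1]
Step 6: ref 5 -> HIT, frames=[7,3,5,1]
Step 7: ref 3 -> HIT, frames=[7,3,5,1]
Step 8: ref 6 -> FAULT, evict 7, frames=[6,3,5,1]
At step 8: evicted page 7

Answer: 7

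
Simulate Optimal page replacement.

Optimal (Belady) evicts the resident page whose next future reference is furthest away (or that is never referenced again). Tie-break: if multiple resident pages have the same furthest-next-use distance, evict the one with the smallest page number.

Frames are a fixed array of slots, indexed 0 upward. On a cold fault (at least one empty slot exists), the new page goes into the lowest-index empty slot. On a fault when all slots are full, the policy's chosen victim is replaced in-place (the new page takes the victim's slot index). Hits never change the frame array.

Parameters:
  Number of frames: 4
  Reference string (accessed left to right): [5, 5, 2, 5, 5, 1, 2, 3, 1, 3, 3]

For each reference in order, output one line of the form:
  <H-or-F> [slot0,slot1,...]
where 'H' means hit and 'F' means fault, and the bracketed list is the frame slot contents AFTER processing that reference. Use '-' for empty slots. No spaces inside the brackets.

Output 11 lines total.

F [5,-,-,-]
H [5,-,-,-]
F [5,2,-,-]
H [5,2,-,-]
H [5,2,-,-]
F [5,2,1,-]
H [5,2,1,-]
F [5,2,1,3]
H [5,2,1,3]
H [5,2,1,3]
H [5,2,1,3]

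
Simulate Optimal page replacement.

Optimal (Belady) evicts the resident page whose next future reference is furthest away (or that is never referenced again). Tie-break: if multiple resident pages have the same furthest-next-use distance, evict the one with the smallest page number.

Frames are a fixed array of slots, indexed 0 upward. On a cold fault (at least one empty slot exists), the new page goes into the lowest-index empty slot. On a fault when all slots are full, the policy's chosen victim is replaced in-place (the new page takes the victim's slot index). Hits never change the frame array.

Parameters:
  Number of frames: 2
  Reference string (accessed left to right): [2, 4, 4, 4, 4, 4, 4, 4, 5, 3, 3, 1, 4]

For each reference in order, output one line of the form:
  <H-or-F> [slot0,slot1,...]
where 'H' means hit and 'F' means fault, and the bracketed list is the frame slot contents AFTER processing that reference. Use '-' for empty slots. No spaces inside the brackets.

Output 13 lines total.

F [2,-]
F [2,4]
H [2,4]
H [2,4]
H [2,4]
H [2,4]
H [2,4]
H [2,4]
F [5,4]
F [3,4]
H [3,4]
F [1,4]
H [1,4]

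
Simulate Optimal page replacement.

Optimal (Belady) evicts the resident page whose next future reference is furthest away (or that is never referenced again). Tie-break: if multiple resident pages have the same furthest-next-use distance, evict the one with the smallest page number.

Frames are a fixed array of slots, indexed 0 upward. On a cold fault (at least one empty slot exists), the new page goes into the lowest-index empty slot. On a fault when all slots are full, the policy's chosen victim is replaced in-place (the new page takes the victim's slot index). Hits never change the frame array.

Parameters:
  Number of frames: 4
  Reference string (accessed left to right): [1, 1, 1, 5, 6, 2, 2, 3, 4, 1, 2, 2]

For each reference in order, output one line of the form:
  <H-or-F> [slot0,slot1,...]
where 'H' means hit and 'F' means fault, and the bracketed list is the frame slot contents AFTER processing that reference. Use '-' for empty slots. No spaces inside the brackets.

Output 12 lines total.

F [1,-,-,-]
H [1,-,-,-]
H [1,-,-,-]
F [1,5,-,-]
F [1,5,6,-]
F [1,5,6,2]
H [1,5,6,2]
F [1,3,6,2]
F [1,4,6,2]
H [1,4,6,2]
H [1,4,6,2]
H [1,4,6,2]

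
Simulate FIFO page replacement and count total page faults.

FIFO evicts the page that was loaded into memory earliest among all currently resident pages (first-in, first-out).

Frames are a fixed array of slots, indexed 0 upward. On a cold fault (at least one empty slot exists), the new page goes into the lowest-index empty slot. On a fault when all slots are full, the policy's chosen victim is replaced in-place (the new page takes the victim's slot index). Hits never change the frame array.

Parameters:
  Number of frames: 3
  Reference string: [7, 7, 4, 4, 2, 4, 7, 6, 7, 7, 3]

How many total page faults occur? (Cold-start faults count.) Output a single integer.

Answer: 6

Derivation:
Step 0: ref 7 → FAULT, frames=[7,-,-]
Step 1: ref 7 → HIT, frames=[7,-,-]
Step 2: ref 4 → FAULT, frames=[7,4,-]
Step 3: ref 4 → HIT, frames=[7,4,-]
Step 4: ref 2 → FAULT, frames=[7,4,2]
Step 5: ref 4 → HIT, frames=[7,4,2]
Step 6: ref 7 → HIT, frames=[7,4,2]
Step 7: ref 6 → FAULT (evict 7), frames=[6,4,2]
Step 8: ref 7 → FAULT (evict 4), frames=[6,7,2]
Step 9: ref 7 → HIT, frames=[6,7,2]
Step 10: ref 3 → FAULT (evict 2), frames=[6,7,3]
Total faults: 6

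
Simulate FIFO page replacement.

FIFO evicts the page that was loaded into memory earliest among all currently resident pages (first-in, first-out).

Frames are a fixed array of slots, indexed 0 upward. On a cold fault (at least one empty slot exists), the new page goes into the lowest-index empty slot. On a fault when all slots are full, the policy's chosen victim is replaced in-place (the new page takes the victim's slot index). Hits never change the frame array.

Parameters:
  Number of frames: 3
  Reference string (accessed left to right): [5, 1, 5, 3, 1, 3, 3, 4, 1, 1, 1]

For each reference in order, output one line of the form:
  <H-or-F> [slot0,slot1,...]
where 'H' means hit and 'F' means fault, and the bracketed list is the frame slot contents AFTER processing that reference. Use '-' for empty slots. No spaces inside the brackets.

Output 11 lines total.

F [5,-,-]
F [5,1,-]
H [5,1,-]
F [5,1,3]
H [5,1,3]
H [5,1,3]
H [5,1,3]
F [4,1,3]
H [4,1,3]
H [4,1,3]
H [4,1,3]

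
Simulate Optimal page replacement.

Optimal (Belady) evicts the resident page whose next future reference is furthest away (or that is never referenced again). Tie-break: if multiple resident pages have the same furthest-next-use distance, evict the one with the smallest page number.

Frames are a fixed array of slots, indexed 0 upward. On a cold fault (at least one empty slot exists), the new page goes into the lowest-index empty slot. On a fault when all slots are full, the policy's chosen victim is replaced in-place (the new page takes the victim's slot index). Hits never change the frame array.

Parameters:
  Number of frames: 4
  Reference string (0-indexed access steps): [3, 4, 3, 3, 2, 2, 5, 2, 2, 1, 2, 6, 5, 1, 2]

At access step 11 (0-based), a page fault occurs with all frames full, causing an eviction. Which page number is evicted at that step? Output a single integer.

Answer: 4

Derivation:
Step 0: ref 3 -> FAULT, frames=[3,-,-,-]
Step 1: ref 4 -> FAULT, frames=[3,4,-,-]
Step 2: ref 3 -> HIT, frames=[3,4,-,-]
Step 3: ref 3 -> HIT, frames=[3,4,-,-]
Step 4: ref 2 -> FAULT, frames=[3,4,2,-]
Step 5: ref 2 -> HIT, frames=[3,4,2,-]
Step 6: ref 5 -> FAULT, frames=[3,4,2,5]
Step 7: ref 2 -> HIT, frames=[3,4,2,5]
Step 8: ref 2 -> HIT, frames=[3,4,2,5]
Step 9: ref 1 -> FAULT, evict 3, frames=[1,4,2,5]
Step 10: ref 2 -> HIT, frames=[1,4,2,5]
Step 11: ref 6 -> FAULT, evict 4, frames=[1,6,2,5]
At step 11: evicted page 4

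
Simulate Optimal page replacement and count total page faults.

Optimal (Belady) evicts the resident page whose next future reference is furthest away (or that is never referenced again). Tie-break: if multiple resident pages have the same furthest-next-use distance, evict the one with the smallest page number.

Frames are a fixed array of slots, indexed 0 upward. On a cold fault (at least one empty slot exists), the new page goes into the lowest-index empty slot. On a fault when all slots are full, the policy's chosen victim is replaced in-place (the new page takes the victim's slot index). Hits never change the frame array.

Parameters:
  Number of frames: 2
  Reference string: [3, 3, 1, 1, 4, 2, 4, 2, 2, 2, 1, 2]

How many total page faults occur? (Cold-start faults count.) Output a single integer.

Step 0: ref 3 → FAULT, frames=[3,-]
Step 1: ref 3 → HIT, frames=[3,-]
Step 2: ref 1 → FAULT, frames=[3,1]
Step 3: ref 1 → HIT, frames=[3,1]
Step 4: ref 4 → FAULT (evict 3), frames=[4,1]
Step 5: ref 2 → FAULT (evict 1), frames=[4,2]
Step 6: ref 4 → HIT, frames=[4,2]
Step 7: ref 2 → HIT, frames=[4,2]
Step 8: ref 2 → HIT, frames=[4,2]
Step 9: ref 2 → HIT, frames=[4,2]
Step 10: ref 1 → FAULT (evict 4), frames=[1,2]
Step 11: ref 2 → HIT, frames=[1,2]
Total faults: 5

Answer: 5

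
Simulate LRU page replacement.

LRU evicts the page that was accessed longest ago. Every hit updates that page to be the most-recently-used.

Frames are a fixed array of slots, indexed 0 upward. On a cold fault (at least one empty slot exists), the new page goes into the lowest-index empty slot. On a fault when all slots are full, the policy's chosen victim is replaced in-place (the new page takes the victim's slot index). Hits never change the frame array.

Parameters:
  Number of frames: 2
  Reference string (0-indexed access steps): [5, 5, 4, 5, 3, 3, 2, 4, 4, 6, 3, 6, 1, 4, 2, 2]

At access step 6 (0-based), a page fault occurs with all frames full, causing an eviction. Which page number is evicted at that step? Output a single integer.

Answer: 5

Derivation:
Step 0: ref 5 -> FAULT, frames=[5,-]
Step 1: ref 5 -> HIT, frames=[5,-]
Step 2: ref 4 -> FAULT, frames=[5,4]
Step 3: ref 5 -> HIT, frames=[5,4]
Step 4: ref 3 -> FAULT, evict 4, frames=[5,3]
Step 5: ref 3 -> HIT, frames=[5,3]
Step 6: ref 2 -> FAULT, evict 5, frames=[2,3]
At step 6: evicted page 5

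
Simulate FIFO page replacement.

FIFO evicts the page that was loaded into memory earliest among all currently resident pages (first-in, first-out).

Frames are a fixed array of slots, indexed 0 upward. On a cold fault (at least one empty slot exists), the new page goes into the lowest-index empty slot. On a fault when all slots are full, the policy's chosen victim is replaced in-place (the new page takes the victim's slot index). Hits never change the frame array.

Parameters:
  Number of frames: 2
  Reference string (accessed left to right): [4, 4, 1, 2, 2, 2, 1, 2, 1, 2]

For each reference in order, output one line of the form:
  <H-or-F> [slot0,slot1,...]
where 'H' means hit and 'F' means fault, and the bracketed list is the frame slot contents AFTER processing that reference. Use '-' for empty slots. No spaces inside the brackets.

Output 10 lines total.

F [4,-]
H [4,-]
F [4,1]
F [2,1]
H [2,1]
H [2,1]
H [2,1]
H [2,1]
H [2,1]
H [2,1]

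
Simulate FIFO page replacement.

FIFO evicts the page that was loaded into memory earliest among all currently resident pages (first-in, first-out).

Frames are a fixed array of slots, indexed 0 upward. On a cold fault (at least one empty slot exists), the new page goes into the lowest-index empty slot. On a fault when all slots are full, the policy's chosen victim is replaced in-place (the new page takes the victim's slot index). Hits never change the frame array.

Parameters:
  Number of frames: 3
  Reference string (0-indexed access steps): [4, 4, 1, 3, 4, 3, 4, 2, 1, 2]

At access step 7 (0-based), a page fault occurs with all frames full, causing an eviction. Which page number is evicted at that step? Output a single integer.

Step 0: ref 4 -> FAULT, frames=[4,-,-]
Step 1: ref 4 -> HIT, frames=[4,-,-]
Step 2: ref 1 -> FAULT, frames=[4,1,-]
Step 3: ref 3 -> FAULT, frames=[4,1,3]
Step 4: ref 4 -> HIT, frames=[4,1,3]
Step 5: ref 3 -> HIT, frames=[4,1,3]
Step 6: ref 4 -> HIT, frames=[4,1,3]
Step 7: ref 2 -> FAULT, evict 4, frames=[2,1,3]
At step 7: evicted page 4

Answer: 4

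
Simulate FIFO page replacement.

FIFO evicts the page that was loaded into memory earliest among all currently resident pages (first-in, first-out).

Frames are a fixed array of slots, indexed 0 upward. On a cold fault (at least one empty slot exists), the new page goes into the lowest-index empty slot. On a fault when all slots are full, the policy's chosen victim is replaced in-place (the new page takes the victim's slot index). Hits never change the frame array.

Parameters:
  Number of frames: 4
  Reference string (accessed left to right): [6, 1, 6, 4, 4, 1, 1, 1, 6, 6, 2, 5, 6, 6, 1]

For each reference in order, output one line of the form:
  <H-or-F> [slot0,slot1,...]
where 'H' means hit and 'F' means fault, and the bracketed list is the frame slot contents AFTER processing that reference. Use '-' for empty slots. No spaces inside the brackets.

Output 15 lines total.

F [6,-,-,-]
F [6,1,-,-]
H [6,1,-,-]
F [6,1,4,-]
H [6,1,4,-]
H [6,1,4,-]
H [6,1,4,-]
H [6,1,4,-]
H [6,1,4,-]
H [6,1,4,-]
F [6,1,4,2]
F [5,1,4,2]
F [5,6,4,2]
H [5,6,4,2]
F [5,6,1,2]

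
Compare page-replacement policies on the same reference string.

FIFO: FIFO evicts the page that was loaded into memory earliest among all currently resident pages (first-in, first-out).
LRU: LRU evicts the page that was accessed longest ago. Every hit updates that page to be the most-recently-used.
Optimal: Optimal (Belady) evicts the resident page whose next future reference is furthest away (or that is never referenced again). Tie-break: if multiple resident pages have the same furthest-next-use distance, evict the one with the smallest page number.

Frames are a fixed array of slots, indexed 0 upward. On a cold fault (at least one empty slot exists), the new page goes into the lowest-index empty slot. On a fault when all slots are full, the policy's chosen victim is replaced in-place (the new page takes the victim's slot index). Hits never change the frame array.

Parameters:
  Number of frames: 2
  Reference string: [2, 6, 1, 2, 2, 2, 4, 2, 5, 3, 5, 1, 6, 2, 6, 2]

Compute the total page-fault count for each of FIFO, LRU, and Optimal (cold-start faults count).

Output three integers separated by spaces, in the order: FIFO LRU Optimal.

Answer: 10 10 9

Derivation:
--- FIFO ---
  step 0: ref 2 -> FAULT, frames=[2,-] (faults so far: 1)
  step 1: ref 6 -> FAULT, frames=[2,6] (faults so far: 2)
  step 2: ref 1 -> FAULT, evict 2, frames=[1,6] (faults so far: 3)
  step 3: ref 2 -> FAULT, evict 6, frames=[1,2] (faults so far: 4)
  step 4: ref 2 -> HIT, frames=[1,2] (faults so far: 4)
  step 5: ref 2 -> HIT, frames=[1,2] (faults so far: 4)
  step 6: ref 4 -> FAULT, evict 1, frames=[4,2] (faults so far: 5)
  step 7: ref 2 -> HIT, frames=[4,2] (faults so far: 5)
  step 8: ref 5 -> FAULT, evict 2, frames=[4,5] (faults so far: 6)
  step 9: ref 3 -> FAULT, evict 4, frames=[3,5] (faults so far: 7)
  step 10: ref 5 -> HIT, frames=[3,5] (faults so far: 7)
  step 11: ref 1 -> FAULT, evict 5, frames=[3,1] (faults so far: 8)
  step 12: ref 6 -> FAULT, evict 3, frames=[6,1] (faults so far: 9)
  step 13: ref 2 -> FAULT, evict 1, frames=[6,2] (faults so far: 10)
  step 14: ref 6 -> HIT, frames=[6,2] (faults so far: 10)
  step 15: ref 2 -> HIT, frames=[6,2] (faults so far: 10)
  FIFO total faults: 10
--- LRU ---
  step 0: ref 2 -> FAULT, frames=[2,-] (faults so far: 1)
  step 1: ref 6 -> FAULT, frames=[2,6] (faults so far: 2)
  step 2: ref 1 -> FAULT, evict 2, frames=[1,6] (faults so far: 3)
  step 3: ref 2 -> FAULT, evict 6, frames=[1,2] (faults so far: 4)
  step 4: ref 2 -> HIT, frames=[1,2] (faults so far: 4)
  step 5: ref 2 -> HIT, frames=[1,2] (faults so far: 4)
  step 6: ref 4 -> FAULT, evict 1, frames=[4,2] (faults so far: 5)
  step 7: ref 2 -> HIT, frames=[4,2] (faults so far: 5)
  step 8: ref 5 -> FAULT, evict 4, frames=[5,2] (faults so far: 6)
  step 9: ref 3 -> FAULT, evict 2, frames=[5,3] (faults so far: 7)
  step 10: ref 5 -> HIT, frames=[5,3] (faults so far: 7)
  step 11: ref 1 -> FAULT, evict 3, frames=[5,1] (faults so far: 8)
  step 12: ref 6 -> FAULT, evict 5, frames=[6,1] (faults so far: 9)
  step 13: ref 2 -> FAULT, evict 1, frames=[6,2] (faults so far: 10)
  step 14: ref 6 -> HIT, frames=[6,2] (faults so far: 10)
  step 15: ref 2 -> HIT, frames=[6,2] (faults so far: 10)
  LRU total faults: 10
--- Optimal ---
  step 0: ref 2 -> FAULT, frames=[2,-] (faults so far: 1)
  step 1: ref 6 -> FAULT, frames=[2,6] (faults so far: 2)
  step 2: ref 1 -> FAULT, evict 6, frames=[2,1] (faults so far: 3)
  step 3: ref 2 -> HIT, frames=[2,1] (faults so far: 3)
  step 4: ref 2 -> HIT, frames=[2,1] (faults so far: 3)
  step 5: ref 2 -> HIT, frames=[2,1] (faults so far: 3)
  step 6: ref 4 -> FAULT, evict 1, frames=[2,4] (faults so far: 4)
  step 7: ref 2 -> HIT, frames=[2,4] (faults so far: 4)
  step 8: ref 5 -> FAULT, evict 4, frames=[2,5] (faults so far: 5)
  step 9: ref 3 -> FAULT, evict 2, frames=[3,5] (faults so far: 6)
  step 10: ref 5 -> HIT, frames=[3,5] (faults so far: 6)
  step 11: ref 1 -> FAULT, evict 3, frames=[1,5] (faults so far: 7)
  step 12: ref 6 -> FAULT, evict 1, frames=[6,5] (faults so far: 8)
  step 13: ref 2 -> FAULT, evict 5, frames=[6,2] (faults so far: 9)
  step 14: ref 6 -> HIT, frames=[6,2] (faults so far: 9)
  step 15: ref 2 -> HIT, frames=[6,2] (faults so far: 9)
  Optimal total faults: 9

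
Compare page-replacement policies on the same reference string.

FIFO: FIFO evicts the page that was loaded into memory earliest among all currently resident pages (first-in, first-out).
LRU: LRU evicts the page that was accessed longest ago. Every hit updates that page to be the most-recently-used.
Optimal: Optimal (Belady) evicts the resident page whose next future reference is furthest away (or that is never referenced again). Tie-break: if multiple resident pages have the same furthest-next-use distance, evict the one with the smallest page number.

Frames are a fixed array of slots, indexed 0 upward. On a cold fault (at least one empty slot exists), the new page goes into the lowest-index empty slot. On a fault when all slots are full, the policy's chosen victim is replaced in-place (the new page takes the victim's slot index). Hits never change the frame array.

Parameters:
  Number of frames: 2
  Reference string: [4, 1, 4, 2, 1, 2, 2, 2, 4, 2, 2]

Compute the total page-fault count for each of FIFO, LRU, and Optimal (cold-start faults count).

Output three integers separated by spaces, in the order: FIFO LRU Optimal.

--- FIFO ---
  step 0: ref 4 -> FAULT, frames=[4,-] (faults so far: 1)
  step 1: ref 1 -> FAULT, frames=[4,1] (faults so far: 2)
  step 2: ref 4 -> HIT, frames=[4,1] (faults so far: 2)
  step 3: ref 2 -> FAULT, evict 4, frames=[2,1] (faults so far: 3)
  step 4: ref 1 -> HIT, frames=[2,1] (faults so far: 3)
  step 5: ref 2 -> HIT, frames=[2,1] (faults so far: 3)
  step 6: ref 2 -> HIT, frames=[2,1] (faults so far: 3)
  step 7: ref 2 -> HIT, frames=[2,1] (faults so far: 3)
  step 8: ref 4 -> FAULT, evict 1, frames=[2,4] (faults so far: 4)
  step 9: ref 2 -> HIT, frames=[2,4] (faults so far: 4)
  step 10: ref 2 -> HIT, frames=[2,4] (faults so far: 4)
  FIFO total faults: 4
--- LRU ---
  step 0: ref 4 -> FAULT, frames=[4,-] (faults so far: 1)
  step 1: ref 1 -> FAULT, frames=[4,1] (faults so far: 2)
  step 2: ref 4 -> HIT, frames=[4,1] (faults so far: 2)
  step 3: ref 2 -> FAULT, evict 1, frames=[4,2] (faults so far: 3)
  step 4: ref 1 -> FAULT, evict 4, frames=[1,2] (faults so far: 4)
  step 5: ref 2 -> HIT, frames=[1,2] (faults so far: 4)
  step 6: ref 2 -> HIT, frames=[1,2] (faults so far: 4)
  step 7: ref 2 -> HIT, frames=[1,2] (faults so far: 4)
  step 8: ref 4 -> FAULT, evict 1, frames=[4,2] (faults so far: 5)
  step 9: ref 2 -> HIT, frames=[4,2] (faults so far: 5)
  step 10: ref 2 -> HIT, frames=[4,2] (faults so far: 5)
  LRU total faults: 5
--- Optimal ---
  step 0: ref 4 -> FAULT, frames=[4,-] (faults so far: 1)
  step 1: ref 1 -> FAULT, frames=[4,1] (faults so far: 2)
  step 2: ref 4 -> HIT, frames=[4,1] (faults so far: 2)
  step 3: ref 2 -> FAULT, evict 4, frames=[2,1] (faults so far: 3)
  step 4: ref 1 -> HIT, frames=[2,1] (faults so far: 3)
  step 5: ref 2 -> HIT, frames=[2,1] (faults so far: 3)
  step 6: ref 2 -> HIT, frames=[2,1] (faults so far: 3)
  step 7: ref 2 -> HIT, frames=[2,1] (faults so far: 3)
  step 8: ref 4 -> FAULT, evict 1, frames=[2,4] (faults so far: 4)
  step 9: ref 2 -> HIT, frames=[2,4] (faults so far: 4)
  step 10: ref 2 -> HIT, frames=[2,4] (faults so far: 4)
  Optimal total faults: 4

Answer: 4 5 4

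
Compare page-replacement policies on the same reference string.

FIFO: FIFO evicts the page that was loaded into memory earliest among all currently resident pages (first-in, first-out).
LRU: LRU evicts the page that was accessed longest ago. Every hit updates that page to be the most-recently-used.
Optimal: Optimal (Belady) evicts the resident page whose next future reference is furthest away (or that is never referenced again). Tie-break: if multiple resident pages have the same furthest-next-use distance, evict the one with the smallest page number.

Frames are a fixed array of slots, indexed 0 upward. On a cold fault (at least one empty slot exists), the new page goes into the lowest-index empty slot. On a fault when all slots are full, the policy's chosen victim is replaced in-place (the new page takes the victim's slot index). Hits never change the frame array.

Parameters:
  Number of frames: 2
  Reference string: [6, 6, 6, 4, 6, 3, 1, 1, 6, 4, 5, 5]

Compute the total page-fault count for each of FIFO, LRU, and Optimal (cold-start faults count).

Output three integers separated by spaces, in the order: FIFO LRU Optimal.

Answer: 7 7 6

Derivation:
--- FIFO ---
  step 0: ref 6 -> FAULT, frames=[6,-] (faults so far: 1)
  step 1: ref 6 -> HIT, frames=[6,-] (faults so far: 1)
  step 2: ref 6 -> HIT, frames=[6,-] (faults so far: 1)
  step 3: ref 4 -> FAULT, frames=[6,4] (faults so far: 2)
  step 4: ref 6 -> HIT, frames=[6,4] (faults so far: 2)
  step 5: ref 3 -> FAULT, evict 6, frames=[3,4] (faults so far: 3)
  step 6: ref 1 -> FAULT, evict 4, frames=[3,1] (faults so far: 4)
  step 7: ref 1 -> HIT, frames=[3,1] (faults so far: 4)
  step 8: ref 6 -> FAULT, evict 3, frames=[6,1] (faults so far: 5)
  step 9: ref 4 -> FAULT, evict 1, frames=[6,4] (faults so far: 6)
  step 10: ref 5 -> FAULT, evict 6, frames=[5,4] (faults so far: 7)
  step 11: ref 5 -> HIT, frames=[5,4] (faults so far: 7)
  FIFO total faults: 7
--- LRU ---
  step 0: ref 6 -> FAULT, frames=[6,-] (faults so far: 1)
  step 1: ref 6 -> HIT, frames=[6,-] (faults so far: 1)
  step 2: ref 6 -> HIT, frames=[6,-] (faults so far: 1)
  step 3: ref 4 -> FAULT, frames=[6,4] (faults so far: 2)
  step 4: ref 6 -> HIT, frames=[6,4] (faults so far: 2)
  step 5: ref 3 -> FAULT, evict 4, frames=[6,3] (faults so far: 3)
  step 6: ref 1 -> FAULT, evict 6, frames=[1,3] (faults so far: 4)
  step 7: ref 1 -> HIT, frames=[1,3] (faults so far: 4)
  step 8: ref 6 -> FAULT, evict 3, frames=[1,6] (faults so far: 5)
  step 9: ref 4 -> FAULT, evict 1, frames=[4,6] (faults so far: 6)
  step 10: ref 5 -> FAULT, evict 6, frames=[4,5] (faults so far: 7)
  step 11: ref 5 -> HIT, frames=[4,5] (faults so far: 7)
  LRU total faults: 7
--- Optimal ---
  step 0: ref 6 -> FAULT, frames=[6,-] (faults so far: 1)
  step 1: ref 6 -> HIT, frames=[6,-] (faults so far: 1)
  step 2: ref 6 -> HIT, frames=[6,-] (faults so far: 1)
  step 3: ref 4 -> FAULT, frames=[6,4] (faults so far: 2)
  step 4: ref 6 -> HIT, frames=[6,4] (faults so far: 2)
  step 5: ref 3 -> FAULT, evict 4, frames=[6,3] (faults so far: 3)
  step 6: ref 1 -> FAULT, evict 3, frames=[6,1] (faults so far: 4)
  step 7: ref 1 -> HIT, frames=[6,1] (faults so far: 4)
  step 8: ref 6 -> HIT, frames=[6,1] (faults so far: 4)
  step 9: ref 4 -> FAULT, evict 1, frames=[6,4] (faults so far: 5)
  step 10: ref 5 -> FAULT, evict 4, frames=[6,5] (faults so far: 6)
  step 11: ref 5 -> HIT, frames=[6,5] (faults so far: 6)
  Optimal total faults: 6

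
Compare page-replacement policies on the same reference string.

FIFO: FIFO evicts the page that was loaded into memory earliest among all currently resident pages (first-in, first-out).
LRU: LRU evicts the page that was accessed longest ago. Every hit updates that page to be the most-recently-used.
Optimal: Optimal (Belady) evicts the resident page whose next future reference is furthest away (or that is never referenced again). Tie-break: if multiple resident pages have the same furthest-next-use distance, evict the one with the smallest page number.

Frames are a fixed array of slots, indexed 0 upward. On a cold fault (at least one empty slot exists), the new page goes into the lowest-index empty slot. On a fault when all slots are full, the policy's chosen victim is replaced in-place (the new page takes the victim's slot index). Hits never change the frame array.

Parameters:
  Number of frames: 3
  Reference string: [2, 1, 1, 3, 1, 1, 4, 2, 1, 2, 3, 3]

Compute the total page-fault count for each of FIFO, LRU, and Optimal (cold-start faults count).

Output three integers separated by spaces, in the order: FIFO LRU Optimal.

--- FIFO ---
  step 0: ref 2 -> FAULT, frames=[2,-,-] (faults so far: 1)
  step 1: ref 1 -> FAULT, frames=[2,1,-] (faults so far: 2)
  step 2: ref 1 -> HIT, frames=[2,1,-] (faults so far: 2)
  step 3: ref 3 -> FAULT, frames=[2,1,3] (faults so far: 3)
  step 4: ref 1 -> HIT, frames=[2,1,3] (faults so far: 3)
  step 5: ref 1 -> HIT, frames=[2,1,3] (faults so far: 3)
  step 6: ref 4 -> FAULT, evict 2, frames=[4,1,3] (faults so far: 4)
  step 7: ref 2 -> FAULT, evict 1, frames=[4,2,3] (faults so far: 5)
  step 8: ref 1 -> FAULT, evict 3, frames=[4,2,1] (faults so far: 6)
  step 9: ref 2 -> HIT, frames=[4,2,1] (faults so far: 6)
  step 10: ref 3 -> FAULT, evict 4, frames=[3,2,1] (faults so far: 7)
  step 11: ref 3 -> HIT, frames=[3,2,1] (faults so far: 7)
  FIFO total faults: 7
--- LRU ---
  step 0: ref 2 -> FAULT, frames=[2,-,-] (faults so far: 1)
  step 1: ref 1 -> FAULT, frames=[2,1,-] (faults so far: 2)
  step 2: ref 1 -> HIT, frames=[2,1,-] (faults so far: 2)
  step 3: ref 3 -> FAULT, frames=[2,1,3] (faults so far: 3)
  step 4: ref 1 -> HIT, frames=[2,1,3] (faults so far: 3)
  step 5: ref 1 -> HIT, frames=[2,1,3] (faults so far: 3)
  step 6: ref 4 -> FAULT, evict 2, frames=[4,1,3] (faults so far: 4)
  step 7: ref 2 -> FAULT, evict 3, frames=[4,1,2] (faults so far: 5)
  step 8: ref 1 -> HIT, frames=[4,1,2] (faults so far: 5)
  step 9: ref 2 -> HIT, frames=[4,1,2] (faults so far: 5)
  step 10: ref 3 -> FAULT, evict 4, frames=[3,1,2] (faults so far: 6)
  step 11: ref 3 -> HIT, frames=[3,1,2] (faults so far: 6)
  LRU total faults: 6
--- Optimal ---
  step 0: ref 2 -> FAULT, frames=[2,-,-] (faults so far: 1)
  step 1: ref 1 -> FAULT, frames=[2,1,-] (faults so far: 2)
  step 2: ref 1 -> HIT, frames=[2,1,-] (faults so far: 2)
  step 3: ref 3 -> FAULT, frames=[2,1,3] (faults so far: 3)
  step 4: ref 1 -> HIT, frames=[2,1,3] (faults so far: 3)
  step 5: ref 1 -> HIT, frames=[2,1,3] (faults so far: 3)
  step 6: ref 4 -> FAULT, evict 3, frames=[2,1,4] (faults so far: 4)
  step 7: ref 2 -> HIT, frames=[2,1,4] (faults so far: 4)
  step 8: ref 1 -> HIT, frames=[2,1,4] (faults so far: 4)
  step 9: ref 2 -> HIT, frames=[2,1,4] (faults so far: 4)
  step 10: ref 3 -> FAULT, evict 1, frames=[2,3,4] (faults so far: 5)
  step 11: ref 3 -> HIT, frames=[2,3,4] (faults so far: 5)
  Optimal total faults: 5

Answer: 7 6 5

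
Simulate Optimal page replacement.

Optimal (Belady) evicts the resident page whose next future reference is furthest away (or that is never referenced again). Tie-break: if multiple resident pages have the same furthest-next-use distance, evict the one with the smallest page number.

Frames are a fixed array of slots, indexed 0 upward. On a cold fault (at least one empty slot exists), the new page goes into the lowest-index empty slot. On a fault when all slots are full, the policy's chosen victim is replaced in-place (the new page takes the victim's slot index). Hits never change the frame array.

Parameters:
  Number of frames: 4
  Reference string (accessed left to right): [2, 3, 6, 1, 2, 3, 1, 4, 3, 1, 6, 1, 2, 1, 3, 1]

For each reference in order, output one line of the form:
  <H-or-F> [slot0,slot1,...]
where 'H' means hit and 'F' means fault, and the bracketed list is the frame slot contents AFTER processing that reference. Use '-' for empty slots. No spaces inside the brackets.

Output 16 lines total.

F [2,-,-,-]
F [2,3,-,-]
F [2,3,6,-]
F [2,3,6,1]
H [2,3,6,1]
H [2,3,6,1]
H [2,3,6,1]
F [4,3,6,1]
H [4,3,6,1]
H [4,3,6,1]
H [4,3,6,1]
H [4,3,6,1]
F [2,3,6,1]
H [2,3,6,1]
H [2,3,6,1]
H [2,3,6,1]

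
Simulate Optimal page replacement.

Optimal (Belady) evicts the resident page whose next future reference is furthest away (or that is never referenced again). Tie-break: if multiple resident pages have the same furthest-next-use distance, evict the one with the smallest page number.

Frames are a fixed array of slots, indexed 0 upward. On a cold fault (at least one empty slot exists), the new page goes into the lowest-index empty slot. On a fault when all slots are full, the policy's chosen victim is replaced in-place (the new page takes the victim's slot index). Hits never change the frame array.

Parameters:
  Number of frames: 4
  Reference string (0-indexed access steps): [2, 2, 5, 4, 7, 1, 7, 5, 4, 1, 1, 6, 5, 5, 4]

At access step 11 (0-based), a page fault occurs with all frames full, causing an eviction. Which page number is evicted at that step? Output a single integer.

Answer: 1

Derivation:
Step 0: ref 2 -> FAULT, frames=[2,-,-,-]
Step 1: ref 2 -> HIT, frames=[2,-,-,-]
Step 2: ref 5 -> FAULT, frames=[2,5,-,-]
Step 3: ref 4 -> FAULT, frames=[2,5,4,-]
Step 4: ref 7 -> FAULT, frames=[2,5,4,7]
Step 5: ref 1 -> FAULT, evict 2, frames=[1,5,4,7]
Step 6: ref 7 -> HIT, frames=[1,5,4,7]
Step 7: ref 5 -> HIT, frames=[1,5,4,7]
Step 8: ref 4 -> HIT, frames=[1,5,4,7]
Step 9: ref 1 -> HIT, frames=[1,5,4,7]
Step 10: ref 1 -> HIT, frames=[1,5,4,7]
Step 11: ref 6 -> FAULT, evict 1, frames=[6,5,4,7]
At step 11: evicted page 1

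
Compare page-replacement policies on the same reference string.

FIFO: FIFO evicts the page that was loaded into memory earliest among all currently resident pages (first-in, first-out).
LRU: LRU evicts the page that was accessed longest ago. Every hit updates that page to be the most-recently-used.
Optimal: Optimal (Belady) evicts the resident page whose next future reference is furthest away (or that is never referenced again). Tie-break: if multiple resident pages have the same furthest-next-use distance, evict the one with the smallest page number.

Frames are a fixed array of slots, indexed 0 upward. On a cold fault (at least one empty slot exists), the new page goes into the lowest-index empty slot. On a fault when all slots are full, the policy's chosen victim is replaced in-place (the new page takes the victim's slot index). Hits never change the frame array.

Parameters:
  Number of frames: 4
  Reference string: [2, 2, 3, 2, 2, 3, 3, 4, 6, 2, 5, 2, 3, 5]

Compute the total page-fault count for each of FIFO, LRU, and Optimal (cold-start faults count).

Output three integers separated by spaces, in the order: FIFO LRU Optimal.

--- FIFO ---
  step 0: ref 2 -> FAULT, frames=[2,-,-,-] (faults so far: 1)
  step 1: ref 2 -> HIT, frames=[2,-,-,-] (faults so far: 1)
  step 2: ref 3 -> FAULT, frames=[2,3,-,-] (faults so far: 2)
  step 3: ref 2 -> HIT, frames=[2,3,-,-] (faults so far: 2)
  step 4: ref 2 -> HIT, frames=[2,3,-,-] (faults so far: 2)
  step 5: ref 3 -> HIT, frames=[2,3,-,-] (faults so far: 2)
  step 6: ref 3 -> HIT, frames=[2,3,-,-] (faults so far: 2)
  step 7: ref 4 -> FAULT, frames=[2,3,4,-] (faults so far: 3)
  step 8: ref 6 -> FAULT, frames=[2,3,4,6] (faults so far: 4)
  step 9: ref 2 -> HIT, frames=[2,3,4,6] (faults so far: 4)
  step 10: ref 5 -> FAULT, evict 2, frames=[5,3,4,6] (faults so far: 5)
  step 11: ref 2 -> FAULT, evict 3, frames=[5,2,4,6] (faults so far: 6)
  step 12: ref 3 -> FAULT, evict 4, frames=[5,2,3,6] (faults so far: 7)
  step 13: ref 5 -> HIT, frames=[5,2,3,6] (faults so far: 7)
  FIFO total faults: 7
--- LRU ---
  step 0: ref 2 -> FAULT, frames=[2,-,-,-] (faults so far: 1)
  step 1: ref 2 -> HIT, frames=[2,-,-,-] (faults so far: 1)
  step 2: ref 3 -> FAULT, frames=[2,3,-,-] (faults so far: 2)
  step 3: ref 2 -> HIT, frames=[2,3,-,-] (faults so far: 2)
  step 4: ref 2 -> HIT, frames=[2,3,-,-] (faults so far: 2)
  step 5: ref 3 -> HIT, frames=[2,3,-,-] (faults so far: 2)
  step 6: ref 3 -> HIT, frames=[2,3,-,-] (faults so far: 2)
  step 7: ref 4 -> FAULT, frames=[2,3,4,-] (faults so far: 3)
  step 8: ref 6 -> FAULT, frames=[2,3,4,6] (faults so far: 4)
  step 9: ref 2 -> HIT, frames=[2,3,4,6] (faults so far: 4)
  step 10: ref 5 -> FAULT, evict 3, frames=[2,5,4,6] (faults so far: 5)
  step 11: ref 2 -> HIT, frames=[2,5,4,6] (faults so far: 5)
  step 12: ref 3 -> FAULT, evict 4, frames=[2,5,3,6] (faults so far: 6)
  step 13: ref 5 -> HIT, frames=[2,5,3,6] (faults so far: 6)
  LRU total faults: 6
--- Optimal ---
  step 0: ref 2 -> FAULT, frames=[2,-,-,-] (faults so far: 1)
  step 1: ref 2 -> HIT, frames=[2,-,-,-] (faults so far: 1)
  step 2: ref 3 -> FAULT, frames=[2,3,-,-] (faults so far: 2)
  step 3: ref 2 -> HIT, frames=[2,3,-,-] (faults so far: 2)
  step 4: ref 2 -> HIT, frames=[2,3,-,-] (faults so far: 2)
  step 5: ref 3 -> HIT, frames=[2,3,-,-] (faults so far: 2)
  step 6: ref 3 -> HIT, frames=[2,3,-,-] (faults so far: 2)
  step 7: ref 4 -> FAULT, frames=[2,3,4,-] (faults so far: 3)
  step 8: ref 6 -> FAULT, frames=[2,3,4,6] (faults so far: 4)
  step 9: ref 2 -> HIT, frames=[2,3,4,6] (faults so far: 4)
  step 10: ref 5 -> FAULT, evict 4, frames=[2,3,5,6] (faults so far: 5)
  step 11: ref 2 -> HIT, frames=[2,3,5,6] (faults so far: 5)
  step 12: ref 3 -> HIT, frames=[2,3,5,6] (faults so far: 5)
  step 13: ref 5 -> HIT, frames=[2,3,5,6] (faults so far: 5)
  Optimal total faults: 5

Answer: 7 6 5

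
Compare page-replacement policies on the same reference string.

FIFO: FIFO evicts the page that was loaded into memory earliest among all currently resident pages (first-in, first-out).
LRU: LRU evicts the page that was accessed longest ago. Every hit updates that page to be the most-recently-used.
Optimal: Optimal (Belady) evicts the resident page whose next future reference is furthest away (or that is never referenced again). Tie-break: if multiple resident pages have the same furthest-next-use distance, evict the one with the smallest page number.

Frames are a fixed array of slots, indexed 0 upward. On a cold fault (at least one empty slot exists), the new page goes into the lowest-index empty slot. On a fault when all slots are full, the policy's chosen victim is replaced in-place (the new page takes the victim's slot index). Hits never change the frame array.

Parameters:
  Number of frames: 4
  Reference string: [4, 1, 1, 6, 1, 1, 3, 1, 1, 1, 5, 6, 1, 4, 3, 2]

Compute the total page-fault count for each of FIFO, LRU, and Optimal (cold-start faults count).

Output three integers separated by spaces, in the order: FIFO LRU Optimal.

--- FIFO ---
  step 0: ref 4 -> FAULT, frames=[4,-,-,-] (faults so far: 1)
  step 1: ref 1 -> FAULT, frames=[4,1,-,-] (faults so far: 2)
  step 2: ref 1 -> HIT, frames=[4,1,-,-] (faults so far: 2)
  step 3: ref 6 -> FAULT, frames=[4,1,6,-] (faults so far: 3)
  step 4: ref 1 -> HIT, frames=[4,1,6,-] (faults so far: 3)
  step 5: ref 1 -> HIT, frames=[4,1,6,-] (faults so far: 3)
  step 6: ref 3 -> FAULT, frames=[4,1,6,3] (faults so far: 4)
  step 7: ref 1 -> HIT, frames=[4,1,6,3] (faults so far: 4)
  step 8: ref 1 -> HIT, frames=[4,1,6,3] (faults so far: 4)
  step 9: ref 1 -> HIT, frames=[4,1,6,3] (faults so far: 4)
  step 10: ref 5 -> FAULT, evict 4, frames=[5,1,6,3] (faults so far: 5)
  step 11: ref 6 -> HIT, frames=[5,1,6,3] (faults so far: 5)
  step 12: ref 1 -> HIT, frames=[5,1,6,3] (faults so far: 5)
  step 13: ref 4 -> FAULT, evict 1, frames=[5,4,6,3] (faults so far: 6)
  step 14: ref 3 -> HIT, frames=[5,4,6,3] (faults so far: 6)
  step 15: ref 2 -> FAULT, evict 6, frames=[5,4,2,3] (faults so far: 7)
  FIFO total faults: 7
--- LRU ---
  step 0: ref 4 -> FAULT, frames=[4,-,-,-] (faults so far: 1)
  step 1: ref 1 -> FAULT, frames=[4,1,-,-] (faults so far: 2)
  step 2: ref 1 -> HIT, frames=[4,1,-,-] (faults so far: 2)
  step 3: ref 6 -> FAULT, frames=[4,1,6,-] (faults so far: 3)
  step 4: ref 1 -> HIT, frames=[4,1,6,-] (faults so far: 3)
  step 5: ref 1 -> HIT, frames=[4,1,6,-] (faults so far: 3)
  step 6: ref 3 -> FAULT, frames=[4,1,6,3] (faults so far: 4)
  step 7: ref 1 -> HIT, frames=[4,1,6,3] (faults so far: 4)
  step 8: ref 1 -> HIT, frames=[4,1,6,3] (faults so far: 4)
  step 9: ref 1 -> HIT, frames=[4,1,6,3] (faults so far: 4)
  step 10: ref 5 -> FAULT, evict 4, frames=[5,1,6,3] (faults so far: 5)
  step 11: ref 6 -> HIT, frames=[5,1,6,3] (faults so far: 5)
  step 12: ref 1 -> HIT, frames=[5,1,6,3] (faults so far: 5)
  step 13: ref 4 -> FAULT, evict 3, frames=[5,1,6,4] (faults so far: 6)
  step 14: ref 3 -> FAULT, evict 5, frames=[3,1,6,4] (faults so far: 7)
  step 15: ref 2 -> FAULT, evict 6, frames=[3,1,2,4] (faults so far: 8)
  LRU total faults: 8
--- Optimal ---
  step 0: ref 4 -> FAULT, frames=[4,-,-,-] (faults so far: 1)
  step 1: ref 1 -> FAULT, frames=[4,1,-,-] (faults so far: 2)
  step 2: ref 1 -> HIT, frames=[4,1,-,-] (faults so far: 2)
  step 3: ref 6 -> FAULT, frames=[4,1,6,-] (faults so far: 3)
  step 4: ref 1 -> HIT, frames=[4,1,6,-] (faults so far: 3)
  step 5: ref 1 -> HIT, frames=[4,1,6,-] (faults so far: 3)
  step 6: ref 3 -> FAULT, frames=[4,1,6,3] (faults so far: 4)
  step 7: ref 1 -> HIT, frames=[4,1,6,3] (faults so far: 4)
  step 8: ref 1 -> HIT, frames=[4,1,6,3] (faults so far: 4)
  step 9: ref 1 -> HIT, frames=[4,1,6,3] (faults so far: 4)
  step 10: ref 5 -> FAULT, evict 3, frames=[4,1,6,5] (faults so far: 5)
  step 11: ref 6 -> HIT, frames=[4,1,6,5] (faults so far: 5)
  step 12: ref 1 -> HIT, frames=[4,1,6,5] (faults so far: 5)
  step 13: ref 4 -> HIT, frames=[4,1,6,5] (faults so far: 5)
  step 14: ref 3 -> FAULT, evict 1, frames=[4,3,6,5] (faults so far: 6)
  step 15: ref 2 -> FAULT, evict 3, frames=[4,2,6,5] (faults so far: 7)
  Optimal total faults: 7

Answer: 7 8 7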